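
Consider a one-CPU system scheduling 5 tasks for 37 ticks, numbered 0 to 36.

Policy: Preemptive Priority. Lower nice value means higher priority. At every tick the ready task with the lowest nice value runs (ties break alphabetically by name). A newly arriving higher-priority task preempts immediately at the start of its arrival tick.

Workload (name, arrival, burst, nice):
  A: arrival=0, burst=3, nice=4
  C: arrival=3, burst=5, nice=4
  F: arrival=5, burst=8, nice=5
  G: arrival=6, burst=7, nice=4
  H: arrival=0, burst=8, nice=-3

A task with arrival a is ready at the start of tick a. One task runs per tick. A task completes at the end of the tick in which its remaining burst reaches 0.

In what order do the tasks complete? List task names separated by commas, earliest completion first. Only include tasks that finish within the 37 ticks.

completion order = H, A, C, G, F

t=0: ready={A,H} → run H
t=1: ready={A,H} → run H
t=2: ready={A,H} → run H
t=3: ready={A,C,H} → run H
t=4: ready={A,C,H} → run H
t=5: ready={A,C,F,H} → run H
t=6: ready={A,C,F,G,H} → run H
t=7: ready={A,C,F,G,H} → run H
t=8: ready={A,C,F,G} → run A
t=9: ready={A,C,F,G} → run A
t=10: ready={A,C,F,G} → run A
t=11: ready={C,F,G} → run C
t=12: ready={C,F,G} → run C
t=13: ready={C,F,G} → run C
t=14: ready={C,F,G} → run C
t=15: ready={C,F,G} → run C
t=16: ready={F,G} → run G
t=17: ready={F,G} → run G
t=18: ready={F,G} → run G
t=19: ready={F,G} → run G
t=20: ready={F,G} → run G
t=21: ready={F,G} → run G
t=22: ready={F,G} → run G
t=23: ready={F} → run F
t=24: ready={F} → run F
t=25: ready={F} → run F
t=26: ready={F} → run F
t=27: ready={F} → run F
t=28: ready={F} → run F
t=29: ready={F} → run F
t=30: ready={F} → run F
t=31: (idle)
t=32: (idle)
t=33: (idle)
t=34: (idle)
t=35: (idle)
t=36: (idle)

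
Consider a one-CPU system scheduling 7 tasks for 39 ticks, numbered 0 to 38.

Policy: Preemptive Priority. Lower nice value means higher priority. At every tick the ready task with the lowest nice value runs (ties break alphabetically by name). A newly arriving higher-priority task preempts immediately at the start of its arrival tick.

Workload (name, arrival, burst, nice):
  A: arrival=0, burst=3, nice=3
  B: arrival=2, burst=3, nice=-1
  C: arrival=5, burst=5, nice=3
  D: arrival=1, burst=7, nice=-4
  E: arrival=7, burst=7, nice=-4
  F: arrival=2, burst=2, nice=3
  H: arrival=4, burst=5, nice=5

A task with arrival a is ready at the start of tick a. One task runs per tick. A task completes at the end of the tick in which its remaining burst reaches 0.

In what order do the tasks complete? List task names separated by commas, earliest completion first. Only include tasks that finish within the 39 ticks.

t=0: ready={A} → run A
t=1: ready={A,D} → run D
t=2: ready={A,B,D,F} → run D
t=3: ready={A,B,D,F} → run D
t=4: ready={A,B,D,F,H} → run D
t=5: ready={A,B,C,D,F,H} → run D
t=6: ready={A,B,C,D,F,H} → run D
t=7: ready={A,B,C,D,E,F,H} → run D
t=8: ready={A,B,C,E,F,H} → run E
t=9: ready={A,B,C,E,F,H} → run E
t=10: ready={A,B,C,E,F,H} → run E
t=11: ready={A,B,C,E,F,H} → run E
t=12: ready={A,B,C,E,F,H} → run E
t=13: ready={A,B,C,E,F,H} → run E
t=14: ready={A,B,C,E,F,H} → run E
t=15: ready={A,B,C,F,H} → run B
t=16: ready={A,B,C,F,H} → run B
t=17: ready={A,B,C,F,H} → run B
t=18: ready={A,C,F,H} → run A
t=19: ready={A,C,F,H} → run A
t=20: ready={C,F,H} → run C
t=21: ready={C,F,H} → run C
t=22: ready={C,F,H} → run C
t=23: ready={C,F,H} → run C
t=24: ready={C,F,H} → run C
t=25: ready={F,H} → run F
t=26: ready={F,H} → run F
t=27: ready={H} → run H
t=28: ready={H} → run H
t=29: ready={H} → run H
t=30: ready={H} → run H
t=31: ready={H} → run H
t=32: (idle)
t=33: (idle)
t=34: (idle)
t=35: (idle)
t=36: (idle)
t=37: (idle)
t=38: (idle)

completion order = D, E, B, A, C, F, H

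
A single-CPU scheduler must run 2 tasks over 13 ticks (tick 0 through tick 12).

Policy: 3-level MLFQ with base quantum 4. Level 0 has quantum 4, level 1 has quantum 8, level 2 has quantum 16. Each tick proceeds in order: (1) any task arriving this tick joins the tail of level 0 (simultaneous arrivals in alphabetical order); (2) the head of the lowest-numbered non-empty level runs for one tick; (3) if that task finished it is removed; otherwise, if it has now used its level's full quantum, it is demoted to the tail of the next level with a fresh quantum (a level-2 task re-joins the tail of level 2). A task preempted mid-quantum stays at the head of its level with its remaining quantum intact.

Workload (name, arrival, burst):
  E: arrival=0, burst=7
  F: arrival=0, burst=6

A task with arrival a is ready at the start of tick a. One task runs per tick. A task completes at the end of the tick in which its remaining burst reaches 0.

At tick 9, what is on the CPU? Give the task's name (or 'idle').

t=0: L0/L1/L2 = EF/-/- → run E
t=1: L0/L1/L2 = EF/-/- → run E
t=2: L0/L1/L2 = EF/-/- → run E
t=3: L0/L1/L2 = EF/-/- → run E
t=4: L0/L1/L2 = F/E/- → run F
t=5: L0/L1/L2 = F/E/- → run F
t=6: L0/L1/L2 = F/E/- → run F
t=7: L0/L1/L2 = F/E/- → run F
t=8: L0/L1/L2 = -/EF/- → run E
t=9: L0/L1/L2 = -/EF/- → run E
t=10: L0/L1/L2 = -/EF/- → run E
t=11: L0/L1/L2 = -/F/- → run F
t=12: L0/L1/L2 = -/F/- → run F

running at tick 9 = E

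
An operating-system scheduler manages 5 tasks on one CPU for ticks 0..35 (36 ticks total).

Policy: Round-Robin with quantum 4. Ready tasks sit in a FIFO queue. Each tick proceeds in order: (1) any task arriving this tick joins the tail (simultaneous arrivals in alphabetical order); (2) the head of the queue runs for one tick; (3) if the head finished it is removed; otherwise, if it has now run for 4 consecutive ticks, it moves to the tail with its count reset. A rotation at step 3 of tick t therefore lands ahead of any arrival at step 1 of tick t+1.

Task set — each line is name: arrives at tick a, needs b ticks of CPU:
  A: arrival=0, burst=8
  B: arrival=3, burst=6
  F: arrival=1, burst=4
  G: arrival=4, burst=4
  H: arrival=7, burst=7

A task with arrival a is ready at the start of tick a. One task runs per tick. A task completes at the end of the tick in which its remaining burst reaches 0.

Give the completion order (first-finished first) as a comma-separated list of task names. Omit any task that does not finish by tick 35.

t=0: queue=[A] q_used=0 → run A
t=1: queue=[A,F] q_used=1 → run A
t=2: queue=[A,F] q_used=2 → run A
t=3: queue=[A,F,B] q_used=3 → run A
t=4: queue=[F,B,A,G] q_used=0 → run F
t=5: queue=[F,B,A,G] q_used=1 → run F
t=6: queue=[F,B,A,G] q_used=2 → run F
t=7: queue=[F,B,A,G,H] q_used=3 → run F
t=8: queue=[B,A,G,H] q_used=0 → run B
t=9: queue=[B,A,G,H] q_used=1 → run B
t=10: queue=[B,A,G,H] q_used=2 → run B
t=11: queue=[B,A,G,H] q_used=3 → run B
t=12: queue=[A,G,H,B] q_used=0 → run A
t=13: queue=[A,G,H,B] q_used=1 → run A
t=14: queue=[A,G,H,B] q_used=2 → run A
t=15: queue=[A,G,H,B] q_used=3 → run A
t=16: queue=[G,H,B] q_used=0 → run G
t=17: queue=[G,H,B] q_used=1 → run G
t=18: queue=[G,H,B] q_used=2 → run G
t=19: queue=[G,H,B] q_used=3 → run G
t=20: queue=[H,B] q_used=0 → run H
t=21: queue=[H,B] q_used=1 → run H
t=22: queue=[H,B] q_used=2 → run H
t=23: queue=[H,B] q_used=3 → run H
t=24: queue=[B,H] q_used=0 → run B
t=25: queue=[B,H] q_used=1 → run B
t=26: queue=[H] q_used=0 → run H
t=27: queue=[H] q_used=1 → run H
t=28: queue=[H] q_used=2 → run H
t=29: (idle)
t=30: (idle)
t=31: (idle)
t=32: (idle)
t=33: (idle)
t=34: (idle)
t=35: (idle)

completion order = F, A, G, B, H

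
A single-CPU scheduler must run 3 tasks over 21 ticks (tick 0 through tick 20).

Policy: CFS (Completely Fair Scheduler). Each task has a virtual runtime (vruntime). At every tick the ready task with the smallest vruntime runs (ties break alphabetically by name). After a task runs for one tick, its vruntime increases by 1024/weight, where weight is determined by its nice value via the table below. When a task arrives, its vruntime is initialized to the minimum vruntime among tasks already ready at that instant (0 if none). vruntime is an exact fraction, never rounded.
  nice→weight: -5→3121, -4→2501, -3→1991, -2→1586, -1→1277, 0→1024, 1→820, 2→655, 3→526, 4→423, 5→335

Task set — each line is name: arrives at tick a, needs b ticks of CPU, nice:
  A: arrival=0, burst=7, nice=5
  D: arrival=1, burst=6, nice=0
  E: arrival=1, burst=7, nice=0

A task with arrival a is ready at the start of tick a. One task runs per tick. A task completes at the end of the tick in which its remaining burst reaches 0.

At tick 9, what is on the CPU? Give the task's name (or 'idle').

t=0: vr[A=0] → run A
t=1: vr[A=1024/335 D=1024/335 E=1024/335] → run A
t=2: vr[A=2048/335 D=1024/335 E=1024/335] → run D
t=3: vr[A=2048/335 D=1359/335 E=1024/335] → run E
t=4: vr[A=2048/335 D=1359/335 E=1359/335] → run D
t=5: vr[A=2048/335 D=1694/335 E=1359/335] → run E
t=6: vr[A=2048/335 D=1694/335 E=1694/335] → run D
t=7: vr[A=2048/335 D=2029/335 E=1694/335] → run E
t=8: vr[A=2048/335 D=2029/335 E=2029/335] → run D
t=9: vr[A=2048/335 D=2364/335 E=2029/335] → run E
t=10: vr[A=2048/335 D=2364/335 E=2364/335] → run A
t=11: vr[A=3072/335 D=2364/335 E=2364/335] → run D
t=12: vr[A=3072/335 D=2699/335 E=2364/335] → run E
t=13: vr[A=3072/335 D=2699/335 E=2699/335] → run D
t=14: vr[A=3072/335 E=2699/335] → run E
t=15: vr[A=3072/335 E=3034/335] → run E
t=16: vr[A=3072/335] → run A
t=17: vr[A=4096/335] → run A
t=18: vr[A=1024/67] → run A
t=19: vr[A=6144/335] → run A
t=20: (idle)

running at tick 9 = E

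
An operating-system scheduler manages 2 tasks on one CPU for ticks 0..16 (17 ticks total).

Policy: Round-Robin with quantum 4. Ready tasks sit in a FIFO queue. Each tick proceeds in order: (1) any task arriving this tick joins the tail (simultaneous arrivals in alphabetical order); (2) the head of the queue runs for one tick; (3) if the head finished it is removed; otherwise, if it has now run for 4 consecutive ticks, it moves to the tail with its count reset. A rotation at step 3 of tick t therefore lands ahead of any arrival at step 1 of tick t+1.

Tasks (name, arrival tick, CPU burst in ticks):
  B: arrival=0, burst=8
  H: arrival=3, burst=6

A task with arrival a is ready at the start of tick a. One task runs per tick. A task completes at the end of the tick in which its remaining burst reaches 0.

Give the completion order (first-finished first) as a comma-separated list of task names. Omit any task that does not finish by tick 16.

completion order = B, H

t=0: queue=[B] q_used=0 → run B
t=1: queue=[B] q_used=1 → run B
t=2: queue=[B] q_used=2 → run B
t=3: queue=[B,H] q_used=3 → run B
t=4: queue=[H,B] q_used=0 → run H
t=5: queue=[H,B] q_used=1 → run H
t=6: queue=[H,B] q_used=2 → run H
t=7: queue=[H,B] q_used=3 → run H
t=8: queue=[B,H] q_used=0 → run B
t=9: queue=[B,H] q_used=1 → run B
t=10: queue=[B,H] q_used=2 → run B
t=11: queue=[B,H] q_used=3 → run B
t=12: queue=[H] q_used=0 → run H
t=13: queue=[H] q_used=1 → run H
t=14: (idle)
t=15: (idle)
t=16: (idle)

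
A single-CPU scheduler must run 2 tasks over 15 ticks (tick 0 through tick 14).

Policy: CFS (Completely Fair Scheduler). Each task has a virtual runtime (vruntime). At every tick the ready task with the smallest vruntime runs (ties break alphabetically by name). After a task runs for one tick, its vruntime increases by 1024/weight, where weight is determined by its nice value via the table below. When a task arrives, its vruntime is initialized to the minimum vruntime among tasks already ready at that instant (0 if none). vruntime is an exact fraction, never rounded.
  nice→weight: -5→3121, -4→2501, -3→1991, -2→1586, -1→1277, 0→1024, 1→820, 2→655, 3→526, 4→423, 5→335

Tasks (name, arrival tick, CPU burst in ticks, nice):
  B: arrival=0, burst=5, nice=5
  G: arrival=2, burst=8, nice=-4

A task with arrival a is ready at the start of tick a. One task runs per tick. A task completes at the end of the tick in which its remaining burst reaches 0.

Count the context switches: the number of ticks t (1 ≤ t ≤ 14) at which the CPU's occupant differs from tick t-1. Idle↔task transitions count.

t=0: vr[B=0] → run B
t=1: vr[B=1024/335] → run B
t=2: vr[B=2048/335 G=2048/335] → run B
t=3: vr[B=3072/335 G=2048/335] → run G
t=4: vr[B=3072/335 G=5465088/837835] → run G
t=5: vr[B=3072/335 G=5808128/837835] → run G
t=6: vr[B=3072/335 G=6151168/837835] → run G
t=7: vr[B=3072/335 G=6494208/837835] → run G
t=8: vr[B=3072/335 G=6837248/837835] → run G
t=9: vr[B=3072/335 G=7180288/837835] → run G
t=10: vr[B=3072/335 G=7523328/837835] → run G
t=11: vr[B=3072/335] → run B
t=12: vr[B=4096/335] → run B
t=13: (idle)
t=14: (idle)

context switches = 3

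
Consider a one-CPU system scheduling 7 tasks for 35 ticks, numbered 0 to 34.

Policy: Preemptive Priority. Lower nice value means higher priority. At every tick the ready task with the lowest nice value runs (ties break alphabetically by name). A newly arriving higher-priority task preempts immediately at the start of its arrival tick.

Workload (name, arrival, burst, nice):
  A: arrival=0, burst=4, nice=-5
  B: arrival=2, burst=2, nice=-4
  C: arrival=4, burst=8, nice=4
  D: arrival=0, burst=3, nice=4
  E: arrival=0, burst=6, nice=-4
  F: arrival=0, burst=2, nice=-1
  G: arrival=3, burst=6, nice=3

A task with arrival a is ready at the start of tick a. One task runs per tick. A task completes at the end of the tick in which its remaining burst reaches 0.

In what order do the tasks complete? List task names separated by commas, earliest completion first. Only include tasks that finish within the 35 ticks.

completion order = A, B, E, F, G, C, D

t=0: ready={A,D,E,F} → run A
t=1: ready={A,D,E,F} → run A
t=2: ready={A,B,D,E,F} → run A
t=3: ready={A,B,D,E,F,G} → run A
t=4: ready={B,C,D,E,F,G} → run B
t=5: ready={B,C,D,E,F,G} → run B
t=6: ready={C,D,E,F,G} → run E
t=7: ready={C,D,E,F,G} → run E
t=8: ready={C,D,E,F,G} → run E
t=9: ready={C,D,E,F,G} → run E
t=10: ready={C,D,E,F,G} → run E
t=11: ready={C,D,E,F,G} → run E
t=12: ready={C,D,F,G} → run F
t=13: ready={C,D,F,G} → run F
t=14: ready={C,D,G} → run G
t=15: ready={C,D,G} → run G
t=16: ready={C,D,G} → run G
t=17: ready={C,D,G} → run G
t=18: ready={C,D,G} → run G
t=19: ready={C,D,G} → run G
t=20: ready={C,D} → run C
t=21: ready={C,D} → run C
t=22: ready={C,D} → run C
t=23: ready={C,D} → run C
t=24: ready={C,D} → run C
t=25: ready={C,D} → run C
t=26: ready={C,D} → run C
t=27: ready={C,D} → run C
t=28: ready={D} → run D
t=29: ready={D} → run D
t=30: ready={D} → run D
t=31: (idle)
t=32: (idle)
t=33: (idle)
t=34: (idle)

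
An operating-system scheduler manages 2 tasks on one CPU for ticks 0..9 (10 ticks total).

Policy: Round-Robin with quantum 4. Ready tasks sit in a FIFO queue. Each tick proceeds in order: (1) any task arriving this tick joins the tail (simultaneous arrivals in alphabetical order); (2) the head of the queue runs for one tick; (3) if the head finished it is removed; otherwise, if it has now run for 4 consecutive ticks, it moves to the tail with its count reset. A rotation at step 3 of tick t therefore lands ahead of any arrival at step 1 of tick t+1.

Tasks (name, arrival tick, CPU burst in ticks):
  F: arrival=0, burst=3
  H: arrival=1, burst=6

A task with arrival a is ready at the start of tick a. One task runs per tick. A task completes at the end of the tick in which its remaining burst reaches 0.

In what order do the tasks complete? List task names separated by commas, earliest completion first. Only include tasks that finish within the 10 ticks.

completion order = F, H

t=0: queue=[F] q_used=0 → run F
t=1: queue=[F,H] q_used=1 → run F
t=2: queue=[F,H] q_used=2 → run F
t=3: queue=[H] q_used=0 → run H
t=4: queue=[H] q_used=1 → run H
t=5: queue=[H] q_used=2 → run H
t=6: queue=[H] q_used=3 → run H
t=7: queue=[H] q_used=0 → run H
t=8: queue=[H] q_used=1 → run H
t=9: (idle)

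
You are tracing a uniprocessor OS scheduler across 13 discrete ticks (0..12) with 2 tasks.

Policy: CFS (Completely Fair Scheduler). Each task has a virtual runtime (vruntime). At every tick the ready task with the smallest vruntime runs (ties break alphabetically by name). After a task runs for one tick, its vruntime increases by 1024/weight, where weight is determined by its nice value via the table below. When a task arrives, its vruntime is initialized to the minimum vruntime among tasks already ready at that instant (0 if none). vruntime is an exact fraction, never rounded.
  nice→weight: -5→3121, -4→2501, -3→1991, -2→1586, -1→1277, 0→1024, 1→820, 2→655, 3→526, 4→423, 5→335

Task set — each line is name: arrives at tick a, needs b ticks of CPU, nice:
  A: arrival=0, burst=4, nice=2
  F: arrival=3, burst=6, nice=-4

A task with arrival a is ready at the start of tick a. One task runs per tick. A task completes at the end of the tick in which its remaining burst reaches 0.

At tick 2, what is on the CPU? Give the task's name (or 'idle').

running at tick 2 = A

t=0: vr[A=0] → run A
t=1: vr[A=1024/655] → run A
t=2: vr[A=2048/655] → run A
t=3: vr[A=3072/655 F=3072/655] → run A
t=4: vr[F=3072/655] → run F
t=5: vr[F=8353792/1638155] → run F
t=6: vr[F=9024512/1638155] → run F
t=7: vr[F=9695232/1638155] → run F
t=8: vr[F=10365952/1638155] → run F
t=9: vr[F=11036672/1638155] → run F
t=10: (idle)
t=11: (idle)
t=12: (idle)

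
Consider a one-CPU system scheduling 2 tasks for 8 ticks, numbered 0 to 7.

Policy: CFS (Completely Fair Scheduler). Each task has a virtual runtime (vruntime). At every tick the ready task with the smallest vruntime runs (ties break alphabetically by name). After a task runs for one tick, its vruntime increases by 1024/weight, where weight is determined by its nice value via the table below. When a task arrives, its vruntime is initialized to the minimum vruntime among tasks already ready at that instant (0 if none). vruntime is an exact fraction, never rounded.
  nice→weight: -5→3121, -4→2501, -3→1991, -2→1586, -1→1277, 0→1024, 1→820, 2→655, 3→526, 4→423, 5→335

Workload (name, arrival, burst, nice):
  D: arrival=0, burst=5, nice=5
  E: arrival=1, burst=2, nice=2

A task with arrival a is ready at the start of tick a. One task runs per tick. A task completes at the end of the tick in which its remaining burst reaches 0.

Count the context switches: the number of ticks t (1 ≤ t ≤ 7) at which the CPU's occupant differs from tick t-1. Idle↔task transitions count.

context switches = 3

t=0: vr[D=0] → run D
t=1: vr[D=1024/335 E=1024/335] → run D
t=2: vr[D=2048/335 E=1024/335] → run E
t=3: vr[D=2048/335 E=202752/43885] → run E
t=4: vr[D=2048/335] → run D
t=5: vr[D=3072/335] → run D
t=6: vr[D=4096/335] → run D
t=7: (idle)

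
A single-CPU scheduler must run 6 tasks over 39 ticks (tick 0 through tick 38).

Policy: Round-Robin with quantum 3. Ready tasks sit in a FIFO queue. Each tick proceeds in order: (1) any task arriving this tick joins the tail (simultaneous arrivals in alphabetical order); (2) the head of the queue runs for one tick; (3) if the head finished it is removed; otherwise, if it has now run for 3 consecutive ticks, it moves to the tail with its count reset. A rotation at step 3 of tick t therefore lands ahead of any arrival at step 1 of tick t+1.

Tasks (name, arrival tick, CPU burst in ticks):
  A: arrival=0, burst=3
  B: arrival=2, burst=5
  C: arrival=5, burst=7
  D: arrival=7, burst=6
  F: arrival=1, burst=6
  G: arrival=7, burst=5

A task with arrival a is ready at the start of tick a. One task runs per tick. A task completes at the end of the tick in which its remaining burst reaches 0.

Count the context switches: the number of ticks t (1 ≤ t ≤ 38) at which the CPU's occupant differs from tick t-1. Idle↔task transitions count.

t=0: queue=[A] q_used=0 → run A
t=1: queue=[A,F] q_used=1 → run A
t=2: queue=[A,F,B] q_used=2 → run A
t=3: queue=[F,B] q_used=0 → run F
t=4: queue=[F,B] q_used=1 → run F
t=5: queue=[F,B,C] q_used=2 → run F
t=6: queue=[B,C,F] q_used=0 → run B
t=7: queue=[B,C,F,D,G] q_used=1 → run B
t=8: queue=[B,C,F,D,G] q_used=2 → run B
t=9: queue=[C,F,D,G,B] q_used=0 → run C
t=10: queue=[C,F,D,G,B] q_used=1 → run C
t=11: queue=[C,F,D,G,B] q_used=2 → run C
t=12: queue=[F,D,G,B,C] q_used=0 → run F
t=13: queue=[F,D,G,B,C] q_used=1 → run F
t=14: queue=[F,D,G,B,C] q_used=2 → run F
t=15: queue=[D,G,B,C] q_used=0 → run D
t=16: queue=[D,G,B,C] q_used=1 → run D
t=17: queue=[D,G,B,C] q_used=2 → run D
t=18: queue=[G,B,C,D] q_used=0 → run G
t=19: queue=[G,B,C,D] q_used=1 → run G
t=20: queue=[G,B,C,D] q_used=2 → run G
t=21: queue=[B,C,D,G] q_used=0 → run B
t=22: queue=[B,C,D,G] q_used=1 → run B
t=23: queue=[C,D,G] q_used=0 → run C
t=24: queue=[C,D,G] q_used=1 → run C
t=25: queue=[C,D,G] q_used=2 → run C
t=26: queue=[D,G,C] q_used=0 → run D
t=27: queue=[D,G,C] q_used=1 → run D
t=28: queue=[D,G,C] q_used=2 → run D
t=29: queue=[G,C] q_used=0 → run G
t=30: queue=[G,C] q_used=1 → run G
t=31: queue=[C] q_used=0 → run C
t=32: (idle)
t=33: (idle)
t=34: (idle)
t=35: (idle)
t=36: (idle)
t=37: (idle)
t=38: (idle)

context switches = 12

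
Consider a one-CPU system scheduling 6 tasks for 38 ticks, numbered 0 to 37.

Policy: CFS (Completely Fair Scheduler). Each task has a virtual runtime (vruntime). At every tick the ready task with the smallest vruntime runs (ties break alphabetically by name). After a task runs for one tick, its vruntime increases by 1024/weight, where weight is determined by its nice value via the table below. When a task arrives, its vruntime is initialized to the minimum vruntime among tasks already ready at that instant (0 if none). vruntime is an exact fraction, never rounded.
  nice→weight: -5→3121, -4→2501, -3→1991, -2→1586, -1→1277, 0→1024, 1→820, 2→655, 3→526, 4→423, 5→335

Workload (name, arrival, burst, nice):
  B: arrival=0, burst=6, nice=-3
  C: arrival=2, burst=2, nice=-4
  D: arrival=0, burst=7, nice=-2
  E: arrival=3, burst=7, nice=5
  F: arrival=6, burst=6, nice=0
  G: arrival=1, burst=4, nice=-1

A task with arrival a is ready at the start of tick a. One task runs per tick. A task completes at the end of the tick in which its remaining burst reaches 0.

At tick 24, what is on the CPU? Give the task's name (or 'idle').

t=0: vr[B=0 D=0] → run B
t=1: vr[B=1024/1991 D=0 G=0] → run D
t=2: vr[B=1024/1991 C=0 D=512/793 G=0] → run C
t=3: vr[B=1024/1991 C=1024/2501 D=512/793 E=0 G=0] → run E
t=4: vr[B=1024/1991 C=1024/2501 D=512/793 E=1024/335 G=0] → run G
t=5: vr[B=1024/1991 C=1024/2501 D=512/793 E=1024/335 G=1024/1277] → run C
t=6: vr[B=1024/1991 D=512/793 E=1024/335 F=1024/1991 G=1024/1277] → run B
t=7: vr[B=2048/1991 D=512/793 E=1024/335 F=1024/1991 G=1024/1277] → run F
t=8: vr[B=2048/1991 D=512/793 E=1024/335 F=3015/1991 G=1024/1277] → run D
t=9: vr[B=2048/1991 D=1024/793 E=1024/335 F=3015/1991 G=1024/1277] → run G
t=10: vr[B=2048/1991 D=1024/793 E=1024/335 F=3015/1991 G=2048/1277] → run B
t=11: vr[B=3072/1991 D=1024/793 E=1024/335 F=3015/1991 G=2048/1277] → run D
t=12: vr[B=3072/1991 D=1536/793 E=1024/335 F=3015/1991 G=2048/1277] → run F
t=13: vr[B=3072/1991 D=1536/793 E=1024/335 F=5006/1991 G=2048/1277] → run B
t=14: vr[B=4096/1991 D=1536/793 E=1024/335 F=5006/1991 G=2048/1277] → run G
t=15: vr[B=4096/1991 D=1536/793 E=1024/335 F=5006/1991 G=3072/1277] → run D
t=16: vr[B=4096/1991 D=2048/793 E=1024/335 F=5006/1991 G=3072/1277] → run B
t=17: vr[B=5120/1991 D=2048/793 E=1024/335 F=5006/1991 G=3072/1277] → run G
t=18: vr[B=5120/1991 D=2048/793 E=1024/335 F=5006/1991] → run F
t=19: vr[B=5120/1991 D=2048/793 E=1024/335 F=6997/1991] → run B
t=20: vr[D=2048/793 E=1024/335 F=6997/1991] → run D
t=21: vr[D=2560/793 E=1024/335 F=6997/1991] → run E
t=22: vr[D=2560/793 E=2048/335 F=6997/1991] → run D
t=23: vr[D=3072/793 E=2048/335 F=6997/1991] → run F
t=24: vr[D=3072/793 E=2048/335 F=8988/1991] → run D
t=25: vr[E=2048/335 F=8988/1991] → run F
t=26: vr[E=2048/335 F=10979/1991] → run F
t=27: vr[E=2048/335] → run E
t=28: vr[E=3072/335] → run E
t=29: vr[E=4096/335] → run E
t=30: vr[E=1024/67] → run E
t=31: vr[E=6144/335] → run E
t=32: (idle)
t=33: (idle)
t=34: (idle)
t=35: (idle)
t=36: (idle)
t=37: (idle)

running at tick 24 = D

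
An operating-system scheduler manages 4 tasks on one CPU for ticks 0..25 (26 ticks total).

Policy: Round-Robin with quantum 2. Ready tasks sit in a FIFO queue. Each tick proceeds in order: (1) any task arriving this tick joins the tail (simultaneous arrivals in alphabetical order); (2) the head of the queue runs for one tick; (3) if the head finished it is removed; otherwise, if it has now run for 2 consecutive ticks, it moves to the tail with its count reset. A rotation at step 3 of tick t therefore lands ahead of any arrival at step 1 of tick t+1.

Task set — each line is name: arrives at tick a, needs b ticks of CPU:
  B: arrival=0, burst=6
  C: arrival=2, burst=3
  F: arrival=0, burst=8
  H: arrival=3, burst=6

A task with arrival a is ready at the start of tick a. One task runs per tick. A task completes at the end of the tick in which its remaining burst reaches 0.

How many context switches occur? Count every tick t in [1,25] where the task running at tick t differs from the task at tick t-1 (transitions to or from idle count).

t=0: queue=[B,F] q_used=0 → run B
t=1: queue=[B,F] q_used=1 → run B
t=2: queue=[F,B,C] q_used=0 → run F
t=3: queue=[F,B,C,H] q_used=1 → run F
t=4: queue=[B,C,H,F] q_used=0 → run B
t=5: queue=[B,C,H,F] q_used=1 → run B
t=6: queue=[C,H,F,B] q_used=0 → run C
t=7: queue=[C,H,F,B] q_used=1 → run C
t=8: queue=[H,F,B,C] q_used=0 → run H
t=9: queue=[H,F,B,C] q_used=1 → run H
t=10: queue=[F,B,C,H] q_used=0 → run F
t=11: queue=[F,B,C,H] q_used=1 → run F
t=12: queue=[B,C,H,F] q_used=0 → run B
t=13: queue=[B,C,H,F] q_used=1 → run B
t=14: queue=[C,H,F] q_used=0 → run C
t=15: queue=[H,F] q_used=0 → run H
t=16: queue=[H,F] q_used=1 → run H
t=17: queue=[F,H] q_used=0 → run F
t=18: queue=[F,H] q_used=1 → run F
t=19: queue=[H,F] q_used=0 → run H
t=20: queue=[H,F] q_used=1 → run H
t=21: queue=[F] q_used=0 → run F
t=22: queue=[F] q_used=1 → run F
t=23: (idle)
t=24: (idle)
t=25: (idle)

context switches = 12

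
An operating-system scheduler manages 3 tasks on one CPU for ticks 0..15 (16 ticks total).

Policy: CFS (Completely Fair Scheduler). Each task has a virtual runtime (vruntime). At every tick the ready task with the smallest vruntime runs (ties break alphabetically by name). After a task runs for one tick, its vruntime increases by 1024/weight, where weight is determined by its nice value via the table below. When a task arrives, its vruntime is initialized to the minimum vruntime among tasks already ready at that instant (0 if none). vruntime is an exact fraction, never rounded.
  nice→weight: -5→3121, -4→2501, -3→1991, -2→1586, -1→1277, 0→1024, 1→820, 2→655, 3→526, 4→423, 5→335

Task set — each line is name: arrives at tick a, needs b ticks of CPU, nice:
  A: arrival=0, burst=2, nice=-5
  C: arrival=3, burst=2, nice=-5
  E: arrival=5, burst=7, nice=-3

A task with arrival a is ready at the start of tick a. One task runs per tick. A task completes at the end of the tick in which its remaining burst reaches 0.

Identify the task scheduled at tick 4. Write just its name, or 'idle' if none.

t=0: vr[A=0] → run A
t=1: vr[A=1024/3121] → run A
t=2: (idle)
t=3: vr[C=0] → run C
t=4: vr[C=1024/3121] → run C
t=5: vr[E=0] → run E
t=6: vr[E=1024/1991] → run E
t=7: vr[E=2048/1991] → run E
t=8: vr[E=3072/1991] → run E
t=9: vr[E=4096/1991] → run E
t=10: vr[E=5120/1991] → run E
t=11: vr[E=6144/1991] → run E
t=12: (idle)
t=13: (idle)
t=14: (idle)
t=15: (idle)

running at tick 4 = C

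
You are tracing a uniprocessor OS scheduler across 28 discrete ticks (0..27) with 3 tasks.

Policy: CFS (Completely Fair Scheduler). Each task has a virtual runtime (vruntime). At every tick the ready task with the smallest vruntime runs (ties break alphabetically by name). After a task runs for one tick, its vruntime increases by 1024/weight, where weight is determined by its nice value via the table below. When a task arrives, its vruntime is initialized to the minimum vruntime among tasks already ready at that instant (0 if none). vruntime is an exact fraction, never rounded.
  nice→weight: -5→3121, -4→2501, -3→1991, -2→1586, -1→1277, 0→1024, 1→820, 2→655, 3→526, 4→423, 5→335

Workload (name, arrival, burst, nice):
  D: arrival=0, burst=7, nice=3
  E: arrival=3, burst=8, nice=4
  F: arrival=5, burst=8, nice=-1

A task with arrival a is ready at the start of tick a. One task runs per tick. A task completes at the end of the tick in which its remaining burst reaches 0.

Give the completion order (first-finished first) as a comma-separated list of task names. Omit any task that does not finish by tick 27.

completion order = D, F, E

t=0: vr[D=0] → run D
t=1: vr[D=512/263] → run D
t=2: vr[D=1024/263] → run D
t=3: vr[D=1536/263 E=1536/263] → run D
t=4: vr[D=2048/263 E=1536/263] → run E
t=5: vr[D=2048/263 E=919040/111249 F=2048/263] → run D
t=6: vr[D=2560/263 E=919040/111249 F=2048/263] → run F
t=7: vr[D=2560/263 E=919040/111249 F=2884608/335851] → run E
t=8: vr[D=2560/263 E=1188352/111249 F=2884608/335851] → run F
t=9: vr[D=2560/263 E=1188352/111249 F=3153920/335851] → run F
t=10: vr[D=2560/263 E=1188352/111249 F=3423232/335851] → run D
t=11: vr[D=3072/263 E=1188352/111249 F=3423232/335851] → run F
t=12: vr[D=3072/263 E=1188352/111249 F=3692544/335851] → run E
t=13: vr[D=3072/263 E=485888/37083 F=3692544/335851] → run F
t=14: vr[D=3072/263 E=485888/37083 F=3961856/335851] → run D
t=15: vr[E=485888/37083 F=3961856/335851] → run F
t=16: vr[E=485888/37083 F=4231168/335851] → run F
t=17: vr[E=485888/37083 F=4500480/335851] → run E
t=18: vr[E=1726976/111249 F=4500480/335851] → run F
t=19: vr[E=1726976/111249] → run E
t=20: vr[E=1996288/111249] → run E
t=21: vr[E=755200/37083] → run E
t=22: vr[E=2534912/111249] → run E
t=23: (idle)
t=24: (idle)
t=25: (idle)
t=26: (idle)
t=27: (idle)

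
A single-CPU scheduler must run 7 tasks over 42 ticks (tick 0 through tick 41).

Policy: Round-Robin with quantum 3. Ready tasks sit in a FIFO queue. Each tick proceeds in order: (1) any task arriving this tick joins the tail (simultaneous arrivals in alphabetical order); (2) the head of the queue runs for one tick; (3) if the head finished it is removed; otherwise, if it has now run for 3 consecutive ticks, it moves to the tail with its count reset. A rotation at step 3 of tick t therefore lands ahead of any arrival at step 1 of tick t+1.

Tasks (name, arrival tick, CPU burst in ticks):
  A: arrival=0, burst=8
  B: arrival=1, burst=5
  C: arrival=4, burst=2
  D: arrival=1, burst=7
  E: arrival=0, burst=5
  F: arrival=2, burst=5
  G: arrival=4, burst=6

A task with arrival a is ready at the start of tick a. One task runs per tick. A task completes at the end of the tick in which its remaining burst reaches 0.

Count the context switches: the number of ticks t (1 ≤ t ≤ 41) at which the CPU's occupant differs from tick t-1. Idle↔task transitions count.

context switches = 15

t=0: queue=[A,E] q_used=0 → run A
t=1: queue=[A,E,B,D] q_used=1 → run A
t=2: queue=[A,E,B,D,F] q_used=2 → run A
t=3: queue=[E,B,D,F,A] q_used=0 → run E
t=4: queue=[E,B,D,F,A,C,G] q_used=1 → run E
t=5: queue=[E,B,D,F,A,C,G] q_used=2 → run E
t=6: queue=[B,D,F,A,C,G,E] q_used=0 → run B
t=7: queue=[B,D,F,A,C,G,E] q_used=1 → run B
t=8: queue=[B,D,F,A,C,G,E] q_used=2 → run B
t=9: queue=[D,F,A,C,G,E,B] q_used=0 → run D
t=10: queue=[D,F,A,C,G,E,B] q_used=1 → run D
t=11: queue=[D,F,A,C,G,E,B] q_used=2 → run D
t=12: queue=[F,A,C,G,E,B,D] q_used=0 → run F
t=13: queue=[F,A,C,G,E,B,D] q_used=1 → run F
t=14: queue=[F,A,C,G,E,B,D] q_used=2 → run F
t=15: queue=[A,C,G,E,B,D,F] q_used=0 → run A
t=16: queue=[A,C,G,E,B,D,F] q_used=1 → run A
t=17: queue=[A,C,G,E,B,D,F] q_used=2 → run A
t=18: queue=[C,G,E,B,D,F,A] q_used=0 → run C
t=19: queue=[C,G,E,B,D,F,A] q_used=1 → run C
t=20: queue=[G,E,B,D,F,A] q_used=0 → run G
t=21: queue=[G,E,B,D,F,A] q_used=1 → run G
t=22: queue=[G,E,B,D,F,A] q_used=2 → run G
t=23: queue=[E,B,D,F,A,G] q_used=0 → run E
t=24: queue=[E,B,D,F,A,G] q_used=1 → run E
t=25: queue=[B,D,F,A,G] q_used=0 → run B
t=26: queue=[B,D,F,A,G] q_used=1 → run B
t=27: queue=[D,F,A,G] q_used=0 → run D
t=28: queue=[D,F,A,G] q_used=1 → run D
t=29: queue=[D,F,A,G] q_used=2 → run D
t=30: queue=[F,A,G,D] q_used=0 → run F
t=31: queue=[F,A,G,D] q_used=1 → run F
t=32: queue=[A,G,D] q_used=0 → run A
t=33: queue=[A,G,D] q_used=1 → run A
t=34: queue=[G,D] q_used=0 → run G
t=35: queue=[G,D] q_used=1 → run G
t=36: queue=[G,D] q_used=2 → run G
t=37: queue=[D] q_used=0 → run D
t=38: (idle)
t=39: (idle)
t=40: (idle)
t=41: (idle)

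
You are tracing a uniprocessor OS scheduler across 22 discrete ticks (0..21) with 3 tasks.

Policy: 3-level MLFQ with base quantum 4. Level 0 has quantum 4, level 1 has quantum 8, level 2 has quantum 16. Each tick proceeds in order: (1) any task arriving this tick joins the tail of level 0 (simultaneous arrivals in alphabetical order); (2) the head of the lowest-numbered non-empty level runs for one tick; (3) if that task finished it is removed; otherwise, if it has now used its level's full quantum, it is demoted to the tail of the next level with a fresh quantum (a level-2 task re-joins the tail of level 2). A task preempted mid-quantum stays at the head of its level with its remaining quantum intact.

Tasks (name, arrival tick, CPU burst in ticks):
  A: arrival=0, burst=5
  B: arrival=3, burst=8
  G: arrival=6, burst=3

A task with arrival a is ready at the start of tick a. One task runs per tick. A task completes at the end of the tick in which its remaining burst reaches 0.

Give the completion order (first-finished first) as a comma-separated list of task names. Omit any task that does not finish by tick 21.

completion order = G, A, B

t=0: L0/L1/L2 = A/-/- → run A
t=1: L0/L1/L2 = A/-/- → run A
t=2: L0/L1/L2 = A/-/- → run A
t=3: L0/L1/L2 = AB/-/- → run A
t=4: L0/L1/L2 = B/A/- → run B
t=5: L0/L1/L2 = B/A/- → run B
t=6: L0/L1/L2 = BG/A/- → run B
t=7: L0/L1/L2 = BG/A/- → run B
t=8: L0/L1/L2 = G/AB/- → run G
t=9: L0/L1/L2 = G/AB/- → run G
t=10: L0/L1/L2 = G/AB/- → run G
t=11: L0/L1/L2 = -/AB/- → run A
t=12: L0/L1/L2 = -/B/- → run B
t=13: L0/L1/L2 = -/B/- → run B
t=14: L0/L1/L2 = -/B/- → run B
t=15: L0/L1/L2 = -/B/- → run B
t=16: (idle)
t=17: (idle)
t=18: (idle)
t=19: (idle)
t=20: (idle)
t=21: (idle)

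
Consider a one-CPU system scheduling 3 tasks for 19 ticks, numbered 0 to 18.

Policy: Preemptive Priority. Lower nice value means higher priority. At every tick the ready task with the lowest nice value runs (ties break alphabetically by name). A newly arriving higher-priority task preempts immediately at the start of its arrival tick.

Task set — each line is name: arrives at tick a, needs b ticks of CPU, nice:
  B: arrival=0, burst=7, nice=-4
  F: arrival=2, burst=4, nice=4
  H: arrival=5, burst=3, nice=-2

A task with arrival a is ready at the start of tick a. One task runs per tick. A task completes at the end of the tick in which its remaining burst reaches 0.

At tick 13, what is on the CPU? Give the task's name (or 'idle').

running at tick 13 = F

t=0: ready={B} → run B
t=1: ready={B} → run B
t=2: ready={B,F} → run B
t=3: ready={B,F} → run B
t=4: ready={B,F} → run B
t=5: ready={B,F,H} → run B
t=6: ready={B,F,H} → run B
t=7: ready={F,H} → run H
t=8: ready={F,H} → run H
t=9: ready={F,H} → run H
t=10: ready={F} → run F
t=11: ready={F} → run F
t=12: ready={F} → run F
t=13: ready={F} → run F
t=14: (idle)
t=15: (idle)
t=16: (idle)
t=17: (idle)
t=18: (idle)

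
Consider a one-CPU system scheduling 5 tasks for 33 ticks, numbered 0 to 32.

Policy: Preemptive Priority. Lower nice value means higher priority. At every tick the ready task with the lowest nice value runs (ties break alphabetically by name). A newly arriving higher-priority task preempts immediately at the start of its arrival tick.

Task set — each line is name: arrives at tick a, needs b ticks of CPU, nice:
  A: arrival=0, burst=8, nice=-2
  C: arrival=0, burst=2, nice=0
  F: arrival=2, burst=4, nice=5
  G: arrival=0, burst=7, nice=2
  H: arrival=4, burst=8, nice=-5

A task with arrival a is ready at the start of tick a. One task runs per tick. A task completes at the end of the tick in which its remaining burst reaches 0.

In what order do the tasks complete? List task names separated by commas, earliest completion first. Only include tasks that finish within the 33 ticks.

t=0: ready={A,C,G} → run A
t=1: ready={A,C,G} → run A
t=2: ready={A,C,F,G} → run A
t=3: ready={A,C,F,G} → run A
t=4: ready={A,C,F,G,H} → run H
t=5: ready={A,C,F,G,H} → run H
t=6: ready={A,C,F,G,H} → run H
t=7: ready={A,C,F,G,H} → run H
t=8: ready={A,C,F,G,H} → run H
t=9: ready={A,C,F,G,H} → run H
t=10: ready={A,C,F,G,H} → run H
t=11: ready={A,C,F,G,H} → run H
t=12: ready={A,C,F,G} → run A
t=13: ready={A,C,F,G} → run A
t=14: ready={A,C,F,G} → run A
t=15: ready={A,C,F,G} → run A
t=16: ready={C,F,G} → run C
t=17: ready={C,F,G} → run C
t=18: ready={F,G} → run G
t=19: ready={F,G} → run G
t=20: ready={F,G} → run G
t=21: ready={F,G} → run G
t=22: ready={F,G} → run G
t=23: ready={F,G} → run G
t=24: ready={F,G} → run G
t=25: ready={F} → run F
t=26: ready={F} → run F
t=27: ready={F} → run F
t=28: ready={F} → run F
t=29: (idle)
t=30: (idle)
t=31: (idle)
t=32: (idle)

completion order = H, A, C, G, F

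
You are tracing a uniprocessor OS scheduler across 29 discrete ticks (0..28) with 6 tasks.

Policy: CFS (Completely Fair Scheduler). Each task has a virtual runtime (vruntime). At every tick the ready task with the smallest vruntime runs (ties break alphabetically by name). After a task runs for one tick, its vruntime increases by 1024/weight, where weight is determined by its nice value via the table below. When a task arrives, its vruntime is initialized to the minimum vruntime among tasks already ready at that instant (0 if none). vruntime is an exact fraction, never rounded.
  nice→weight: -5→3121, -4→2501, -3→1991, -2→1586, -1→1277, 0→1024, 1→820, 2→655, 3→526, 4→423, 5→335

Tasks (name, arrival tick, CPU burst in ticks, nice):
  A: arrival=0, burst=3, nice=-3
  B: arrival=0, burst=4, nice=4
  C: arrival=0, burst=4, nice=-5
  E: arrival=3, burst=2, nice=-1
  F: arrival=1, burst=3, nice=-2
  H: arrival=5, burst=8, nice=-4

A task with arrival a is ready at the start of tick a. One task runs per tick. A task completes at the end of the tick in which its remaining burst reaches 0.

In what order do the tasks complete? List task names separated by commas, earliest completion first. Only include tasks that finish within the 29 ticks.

completion order = E, C, A, F, H, B

t=0: vr[A=0 B=0 C=0] → run A
t=1: vr[A=1024/1991 B=0 C=0 F=0] → run B
t=2: vr[A=1024/1991 B=1024/423 C=0 F=0] → run C
t=3: vr[A=1024/1991 B=1024/423 C=1024/3121 E=0 F=0] → run E
t=4: vr[A=1024/1991 B=1024/423 C=1024/3121 E=1024/1277 F=0] → run F
t=5: vr[A=1024/1991 B=1024/423 C=1024/3121 E=1024/1277 F=512/793 H=1024/3121] → run C
t=6: vr[A=1024/1991 B=1024/423 C=2048/3121 E=1024/1277 F=512/793 H=1024/3121] → run H
t=7: vr[A=1024/1991 B=1024/423 C=2048/3121 E=1024/1277 F=512/793 H=5756928/7805621] → run A
t=8: vr[A=2048/1991 B=1024/423 C=2048/3121 E=1024/1277 F=512/793 H=5756928/7805621] → run F
t=9: vr[A=2048/1991 B=1024/423 C=2048/3121 E=1024/1277 F=1024/793 H=5756928/7805621] → run C
t=10: vr[A=2048/1991 B=1024/423 C=3072/3121 E=1024/1277 F=1024/793 H=5756928/7805621] → run H
t=11: vr[A=2048/1991 B=1024/423 C=3072/3121 E=1024/1277 F=1024/793 H=8952832/7805621] → run E
t=12: vr[A=2048/1991 B=1024/423 C=3072/3121 F=1024/793 H=8952832/7805621] → run C
t=13: vr[A=2048/1991 B=1024/423 F=1024/793 H=8952832/7805621] → run A
t=14: vr[B=1024/423 F=1024/793 H=8952832/7805621] → run H
t=15: vr[B=1024/423 F=1024/793 H=12148736/7805621] → run F
t=16: vr[B=1024/423 H=12148736/7805621] → run H
t=17: vr[B=1024/423 H=15344640/7805621] → run H
t=18: vr[B=1024/423 H=18540544/7805621] → run H
t=19: vr[B=1024/423 H=21736448/7805621] → run B
t=20: vr[B=2048/423 H=21736448/7805621] → run H
t=21: vr[B=2048/423 H=24932352/7805621] → run H
t=22: vr[B=2048/423] → run B
t=23: vr[B=1024/141] → run B
t=24: (idle)
t=25: (idle)
t=26: (idle)
t=27: (idle)
t=28: (idle)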